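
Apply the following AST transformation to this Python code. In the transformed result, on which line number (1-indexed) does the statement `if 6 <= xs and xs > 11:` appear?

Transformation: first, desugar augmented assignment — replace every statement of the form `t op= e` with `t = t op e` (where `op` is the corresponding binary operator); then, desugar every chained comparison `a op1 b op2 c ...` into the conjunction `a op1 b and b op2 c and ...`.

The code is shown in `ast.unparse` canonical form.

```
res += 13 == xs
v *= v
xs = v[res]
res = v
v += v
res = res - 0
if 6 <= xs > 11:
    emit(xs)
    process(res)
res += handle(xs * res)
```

Transformed code:
res = res + (13 == xs)
v = v * v
xs = v[res]
res = v
v = v + v
res = res - 0
if 6 <= xs and xs > 11:
    emit(xs)
    process(res)
res = res + handle(xs * res)

7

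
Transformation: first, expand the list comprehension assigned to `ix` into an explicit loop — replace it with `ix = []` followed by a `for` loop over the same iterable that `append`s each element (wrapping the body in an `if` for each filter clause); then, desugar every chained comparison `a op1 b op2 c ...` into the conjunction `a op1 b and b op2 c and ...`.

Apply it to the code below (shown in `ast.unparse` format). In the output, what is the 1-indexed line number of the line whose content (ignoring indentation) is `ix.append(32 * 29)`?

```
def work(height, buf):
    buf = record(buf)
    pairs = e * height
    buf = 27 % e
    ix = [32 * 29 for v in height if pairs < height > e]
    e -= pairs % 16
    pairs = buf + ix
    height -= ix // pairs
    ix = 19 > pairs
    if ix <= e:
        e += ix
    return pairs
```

8

Transformed code:
def work(height, buf):
    buf = record(buf)
    pairs = e * height
    buf = 27 % e
    ix = []
    for v in height:
        if pairs < height and height > e:
            ix.append(32 * 29)
    e -= pairs % 16
    pairs = buf + ix
    height -= ix // pairs
    ix = 19 > pairs
    if ix <= e:
        e += ix
    return pairs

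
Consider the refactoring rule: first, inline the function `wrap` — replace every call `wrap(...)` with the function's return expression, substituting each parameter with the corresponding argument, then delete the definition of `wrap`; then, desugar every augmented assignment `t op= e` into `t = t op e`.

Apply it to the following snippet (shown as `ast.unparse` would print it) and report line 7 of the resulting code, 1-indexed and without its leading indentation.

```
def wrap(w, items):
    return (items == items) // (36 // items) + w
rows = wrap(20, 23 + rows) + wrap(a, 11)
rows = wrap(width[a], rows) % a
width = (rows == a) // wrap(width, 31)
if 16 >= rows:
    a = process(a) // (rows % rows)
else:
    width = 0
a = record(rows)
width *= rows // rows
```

Transformed code:
rows = (23 + rows == 23 + rows) // (36 // (23 + rows)) + 20 + ((11 == 11) // (36 // 11) + a)
rows = ((rows == rows) // (36 // rows) + width[a]) % a
width = (rows == a) // ((31 == 31) // (36 // 31) + width)
if 16 >= rows:
    a = process(a) // (rows % rows)
else:
    width = 0
a = record(rows)
width = width * (rows // rows)

width = 0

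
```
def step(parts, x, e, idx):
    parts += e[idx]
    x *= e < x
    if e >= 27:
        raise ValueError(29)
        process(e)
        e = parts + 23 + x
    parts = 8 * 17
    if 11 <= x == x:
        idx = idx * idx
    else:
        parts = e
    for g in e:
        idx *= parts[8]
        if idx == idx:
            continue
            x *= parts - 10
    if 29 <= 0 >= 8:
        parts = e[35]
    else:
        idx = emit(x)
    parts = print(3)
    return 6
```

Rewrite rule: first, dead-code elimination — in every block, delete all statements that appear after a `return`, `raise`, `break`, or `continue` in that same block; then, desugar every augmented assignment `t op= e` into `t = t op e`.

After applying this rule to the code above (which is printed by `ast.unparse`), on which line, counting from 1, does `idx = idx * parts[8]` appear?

12

Transformed code:
def step(parts, x, e, idx):
    parts = parts + e[idx]
    x = x * (e < x)
    if e >= 27:
        raise ValueError(29)
    parts = 8 * 17
    if 11 <= x == x:
        idx = idx * idx
    else:
        parts = e
    for g in e:
        idx = idx * parts[8]
        if idx == idx:
            continue
    if 29 <= 0 >= 8:
        parts = e[35]
    else:
        idx = emit(x)
    parts = print(3)
    return 6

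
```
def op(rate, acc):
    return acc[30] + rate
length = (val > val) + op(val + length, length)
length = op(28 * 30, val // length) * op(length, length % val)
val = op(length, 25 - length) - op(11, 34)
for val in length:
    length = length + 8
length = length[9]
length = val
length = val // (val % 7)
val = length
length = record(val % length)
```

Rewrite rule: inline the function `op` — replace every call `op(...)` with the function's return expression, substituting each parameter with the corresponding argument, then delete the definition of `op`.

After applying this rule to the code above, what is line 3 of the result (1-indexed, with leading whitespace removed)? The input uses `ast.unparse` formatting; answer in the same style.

Transformed code:
length = (val > val) + (length[30] + (val + length))
length = ((val // length)[30] + 28 * 30) * ((length % val)[30] + length)
val = (25 - length)[30] + length - (34[30] + 11)
for val in length:
    length = length + 8
length = length[9]
length = val
length = val // (val % 7)
val = length
length = record(val % length)

val = (25 - length)[30] + length - (34[30] + 11)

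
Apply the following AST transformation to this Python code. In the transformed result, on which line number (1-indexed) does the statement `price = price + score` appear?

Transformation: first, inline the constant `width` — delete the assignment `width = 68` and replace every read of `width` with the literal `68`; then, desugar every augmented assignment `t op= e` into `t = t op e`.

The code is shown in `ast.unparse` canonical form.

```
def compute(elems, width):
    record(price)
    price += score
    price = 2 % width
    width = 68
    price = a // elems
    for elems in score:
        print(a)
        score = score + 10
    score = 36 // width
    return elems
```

3

Transformed code:
def compute(elems, width):
    record(price)
    price = price + score
    price = 2 % 68
    price = a // elems
    for elems in score:
        print(a)
        score = score + 10
    score = 36 // 68
    return elems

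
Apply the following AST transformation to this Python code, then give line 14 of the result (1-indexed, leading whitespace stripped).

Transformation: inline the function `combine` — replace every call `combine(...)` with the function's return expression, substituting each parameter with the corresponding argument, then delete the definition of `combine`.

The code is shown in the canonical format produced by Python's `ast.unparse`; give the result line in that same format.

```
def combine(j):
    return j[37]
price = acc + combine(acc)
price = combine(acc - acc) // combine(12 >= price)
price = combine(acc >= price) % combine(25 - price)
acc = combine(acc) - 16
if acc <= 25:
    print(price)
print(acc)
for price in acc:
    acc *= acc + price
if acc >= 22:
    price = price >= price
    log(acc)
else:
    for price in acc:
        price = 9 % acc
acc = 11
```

for price in acc:

Transformed code:
price = acc + acc[37]
price = (acc - acc)[37] // (12 >= price)[37]
price = (acc >= price)[37] % (25 - price)[37]
acc = acc[37] - 16
if acc <= 25:
    print(price)
print(acc)
for price in acc:
    acc *= acc + price
if acc >= 22:
    price = price >= price
    log(acc)
else:
    for price in acc:
        price = 9 % acc
acc = 11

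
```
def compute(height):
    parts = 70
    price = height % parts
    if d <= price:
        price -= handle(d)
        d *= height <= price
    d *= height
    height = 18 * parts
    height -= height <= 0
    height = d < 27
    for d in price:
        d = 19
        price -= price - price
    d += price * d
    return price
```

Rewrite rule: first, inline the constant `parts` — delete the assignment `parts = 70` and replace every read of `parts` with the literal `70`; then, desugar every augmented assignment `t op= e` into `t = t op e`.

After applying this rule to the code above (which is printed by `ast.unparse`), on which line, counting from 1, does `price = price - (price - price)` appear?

12

Transformed code:
def compute(height):
    price = height % 70
    if d <= price:
        price = price - handle(d)
        d = d * (height <= price)
    d = d * height
    height = 18 * 70
    height = height - (height <= 0)
    height = d < 27
    for d in price:
        d = 19
        price = price - (price - price)
    d = d + price * d
    return price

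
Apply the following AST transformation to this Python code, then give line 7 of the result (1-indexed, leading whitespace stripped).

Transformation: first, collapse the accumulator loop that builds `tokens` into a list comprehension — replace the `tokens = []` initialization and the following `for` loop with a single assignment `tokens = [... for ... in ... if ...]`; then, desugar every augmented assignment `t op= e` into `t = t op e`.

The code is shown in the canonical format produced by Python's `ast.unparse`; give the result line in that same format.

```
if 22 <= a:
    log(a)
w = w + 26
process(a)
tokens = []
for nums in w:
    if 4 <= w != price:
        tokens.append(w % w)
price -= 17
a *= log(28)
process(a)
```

a = a * log(28)

Transformed code:
if 22 <= a:
    log(a)
w = w + 26
process(a)
tokens = [w % w for nums in w if 4 <= w != price]
price = price - 17
a = a * log(28)
process(a)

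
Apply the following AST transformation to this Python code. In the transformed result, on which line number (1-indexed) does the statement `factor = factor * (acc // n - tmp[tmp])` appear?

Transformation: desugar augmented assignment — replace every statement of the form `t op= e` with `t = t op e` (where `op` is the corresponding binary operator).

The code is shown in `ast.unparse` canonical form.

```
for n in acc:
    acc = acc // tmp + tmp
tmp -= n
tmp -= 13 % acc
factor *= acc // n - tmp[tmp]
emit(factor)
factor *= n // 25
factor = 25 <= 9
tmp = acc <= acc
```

Transformed code:
for n in acc:
    acc = acc // tmp + tmp
tmp = tmp - n
tmp = tmp - 13 % acc
factor = factor * (acc // n - tmp[tmp])
emit(factor)
factor = factor * (n // 25)
factor = 25 <= 9
tmp = acc <= acc

5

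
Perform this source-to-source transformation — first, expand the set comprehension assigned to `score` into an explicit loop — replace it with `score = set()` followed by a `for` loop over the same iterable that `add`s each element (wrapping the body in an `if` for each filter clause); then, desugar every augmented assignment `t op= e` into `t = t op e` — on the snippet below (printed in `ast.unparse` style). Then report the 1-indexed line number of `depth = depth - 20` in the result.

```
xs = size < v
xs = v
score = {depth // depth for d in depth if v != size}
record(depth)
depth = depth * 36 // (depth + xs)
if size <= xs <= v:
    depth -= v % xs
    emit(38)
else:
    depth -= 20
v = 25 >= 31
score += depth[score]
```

13

Transformed code:
xs = size < v
xs = v
score = set()
for d in depth:
    if v != size:
        score.add(depth // depth)
record(depth)
depth = depth * 36 // (depth + xs)
if size <= xs <= v:
    depth = depth - v % xs
    emit(38)
else:
    depth = depth - 20
v = 25 >= 31
score = score + depth[score]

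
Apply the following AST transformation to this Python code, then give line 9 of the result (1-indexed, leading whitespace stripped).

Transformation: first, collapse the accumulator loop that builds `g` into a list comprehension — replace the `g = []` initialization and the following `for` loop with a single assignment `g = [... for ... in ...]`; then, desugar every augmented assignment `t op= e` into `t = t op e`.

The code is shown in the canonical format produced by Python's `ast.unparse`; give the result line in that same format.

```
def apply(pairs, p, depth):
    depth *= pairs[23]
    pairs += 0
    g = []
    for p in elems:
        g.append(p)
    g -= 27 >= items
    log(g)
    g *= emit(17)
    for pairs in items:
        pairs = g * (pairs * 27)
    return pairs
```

Transformed code:
def apply(pairs, p, depth):
    depth = depth * pairs[23]
    pairs = pairs + 0
    g = [p for p in elems]
    g = g - (27 >= items)
    log(g)
    g = g * emit(17)
    for pairs in items:
        pairs = g * (pairs * 27)
    return pairs

pairs = g * (pairs * 27)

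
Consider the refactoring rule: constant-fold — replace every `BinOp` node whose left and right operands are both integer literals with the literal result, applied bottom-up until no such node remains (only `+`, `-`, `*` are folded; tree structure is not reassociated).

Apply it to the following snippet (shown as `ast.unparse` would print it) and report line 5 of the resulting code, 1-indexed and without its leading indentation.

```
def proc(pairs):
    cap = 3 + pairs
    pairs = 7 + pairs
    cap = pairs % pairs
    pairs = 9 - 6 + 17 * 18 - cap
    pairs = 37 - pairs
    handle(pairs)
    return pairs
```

pairs = 309 - cap

Transformed code:
def proc(pairs):
    cap = 3 + pairs
    pairs = 7 + pairs
    cap = pairs % pairs
    pairs = 309 - cap
    pairs = 37 - pairs
    handle(pairs)
    return pairs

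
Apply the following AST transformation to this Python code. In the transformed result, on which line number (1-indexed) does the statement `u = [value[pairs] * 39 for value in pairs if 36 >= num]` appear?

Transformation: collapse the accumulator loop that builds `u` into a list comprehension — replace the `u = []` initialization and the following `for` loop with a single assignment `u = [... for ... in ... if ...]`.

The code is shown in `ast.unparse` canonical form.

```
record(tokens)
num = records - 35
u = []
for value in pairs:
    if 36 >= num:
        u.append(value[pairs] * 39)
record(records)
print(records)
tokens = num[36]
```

3

Transformed code:
record(tokens)
num = records - 35
u = [value[pairs] * 39 for value in pairs if 36 >= num]
record(records)
print(records)
tokens = num[36]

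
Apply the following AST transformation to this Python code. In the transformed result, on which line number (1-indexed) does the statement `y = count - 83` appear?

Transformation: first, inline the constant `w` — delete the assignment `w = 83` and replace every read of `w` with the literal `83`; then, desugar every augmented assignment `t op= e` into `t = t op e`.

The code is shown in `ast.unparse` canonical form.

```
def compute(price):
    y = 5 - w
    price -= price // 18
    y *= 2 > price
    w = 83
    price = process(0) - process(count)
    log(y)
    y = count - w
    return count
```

Transformed code:
def compute(price):
    y = 5 - 83
    price = price - price // 18
    y = y * (2 > price)
    price = process(0) - process(count)
    log(y)
    y = count - 83
    return count

7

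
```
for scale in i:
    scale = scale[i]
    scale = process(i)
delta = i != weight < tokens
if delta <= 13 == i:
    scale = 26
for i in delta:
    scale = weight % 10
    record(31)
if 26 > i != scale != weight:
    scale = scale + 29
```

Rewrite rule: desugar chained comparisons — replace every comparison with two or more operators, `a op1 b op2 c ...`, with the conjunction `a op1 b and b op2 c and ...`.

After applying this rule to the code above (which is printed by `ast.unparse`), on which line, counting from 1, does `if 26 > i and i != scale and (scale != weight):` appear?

10

Transformed code:
for scale in i:
    scale = scale[i]
    scale = process(i)
delta = i != weight and weight < tokens
if delta <= 13 and 13 == i:
    scale = 26
for i in delta:
    scale = weight % 10
    record(31)
if 26 > i and i != scale and (scale != weight):
    scale = scale + 29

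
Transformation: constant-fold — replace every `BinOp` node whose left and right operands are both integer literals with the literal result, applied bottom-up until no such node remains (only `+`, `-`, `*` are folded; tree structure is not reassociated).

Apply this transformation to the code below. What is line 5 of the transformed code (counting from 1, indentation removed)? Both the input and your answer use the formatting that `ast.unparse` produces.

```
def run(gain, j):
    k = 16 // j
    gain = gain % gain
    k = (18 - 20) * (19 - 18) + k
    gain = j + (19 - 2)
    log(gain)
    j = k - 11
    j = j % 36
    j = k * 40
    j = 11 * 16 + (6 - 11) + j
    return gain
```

Transformed code:
def run(gain, j):
    k = 16 // j
    gain = gain % gain
    k = -2 + k
    gain = j + 17
    log(gain)
    j = k - 11
    j = j % 36
    j = k * 40
    j = 171 + j
    return gain

gain = j + 17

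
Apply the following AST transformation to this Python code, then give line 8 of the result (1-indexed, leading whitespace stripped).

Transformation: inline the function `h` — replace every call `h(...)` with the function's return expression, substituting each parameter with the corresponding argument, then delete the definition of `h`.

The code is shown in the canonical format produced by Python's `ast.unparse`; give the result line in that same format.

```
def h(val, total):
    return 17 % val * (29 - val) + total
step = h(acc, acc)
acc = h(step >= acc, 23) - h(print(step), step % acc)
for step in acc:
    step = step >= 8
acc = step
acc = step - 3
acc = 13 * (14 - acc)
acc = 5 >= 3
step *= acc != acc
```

Transformed code:
step = 17 % acc * (29 - acc) + acc
acc = 17 % (step >= acc) * (29 - (step >= acc)) + 23 - (17 % print(step) * (29 - print(step)) + step % acc)
for step in acc:
    step = step >= 8
acc = step
acc = step - 3
acc = 13 * (14 - acc)
acc = 5 >= 3
step *= acc != acc

acc = 5 >= 3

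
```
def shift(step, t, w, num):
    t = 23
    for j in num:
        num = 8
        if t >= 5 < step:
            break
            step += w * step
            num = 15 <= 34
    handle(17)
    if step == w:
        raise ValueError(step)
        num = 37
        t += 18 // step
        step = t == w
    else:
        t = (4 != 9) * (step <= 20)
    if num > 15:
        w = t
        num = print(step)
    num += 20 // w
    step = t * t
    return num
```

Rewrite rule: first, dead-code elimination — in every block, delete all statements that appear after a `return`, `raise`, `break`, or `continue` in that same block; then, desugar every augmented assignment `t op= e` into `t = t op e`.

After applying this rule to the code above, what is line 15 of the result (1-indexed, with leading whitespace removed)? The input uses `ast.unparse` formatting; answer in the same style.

Transformed code:
def shift(step, t, w, num):
    t = 23
    for j in num:
        num = 8
        if t >= 5 < step:
            break
    handle(17)
    if step == w:
        raise ValueError(step)
    else:
        t = (4 != 9) * (step <= 20)
    if num > 15:
        w = t
        num = print(step)
    num = num + 20 // w
    step = t * t
    return num

num = num + 20 // w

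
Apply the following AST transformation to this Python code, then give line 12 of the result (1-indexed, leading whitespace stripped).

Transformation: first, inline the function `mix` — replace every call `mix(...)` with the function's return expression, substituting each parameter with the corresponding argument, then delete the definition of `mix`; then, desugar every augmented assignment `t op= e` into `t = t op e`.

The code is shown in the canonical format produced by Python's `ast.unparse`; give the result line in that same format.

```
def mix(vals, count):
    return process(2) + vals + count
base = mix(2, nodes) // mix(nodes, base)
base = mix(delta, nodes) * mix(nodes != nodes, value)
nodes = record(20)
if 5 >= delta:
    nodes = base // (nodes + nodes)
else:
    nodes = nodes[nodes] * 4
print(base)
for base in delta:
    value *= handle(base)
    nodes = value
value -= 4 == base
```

value = value - (4 == base)

Transformed code:
base = (process(2) + 2 + nodes) // (process(2) + nodes + base)
base = (process(2) + delta + nodes) * (process(2) + (nodes != nodes) + value)
nodes = record(20)
if 5 >= delta:
    nodes = base // (nodes + nodes)
else:
    nodes = nodes[nodes] * 4
print(base)
for base in delta:
    value = value * handle(base)
    nodes = value
value = value - (4 == base)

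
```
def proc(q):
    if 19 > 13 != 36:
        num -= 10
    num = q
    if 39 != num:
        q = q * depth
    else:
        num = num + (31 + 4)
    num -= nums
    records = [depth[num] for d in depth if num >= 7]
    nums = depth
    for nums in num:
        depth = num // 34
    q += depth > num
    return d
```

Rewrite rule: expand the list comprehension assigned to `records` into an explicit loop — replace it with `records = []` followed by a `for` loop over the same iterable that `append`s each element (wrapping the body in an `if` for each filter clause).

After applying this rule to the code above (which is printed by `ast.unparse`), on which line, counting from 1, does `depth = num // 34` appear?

16

Transformed code:
def proc(q):
    if 19 > 13 != 36:
        num -= 10
    num = q
    if 39 != num:
        q = q * depth
    else:
        num = num + (31 + 4)
    num -= nums
    records = []
    for d in depth:
        if num >= 7:
            records.append(depth[num])
    nums = depth
    for nums in num:
        depth = num // 34
    q += depth > num
    return d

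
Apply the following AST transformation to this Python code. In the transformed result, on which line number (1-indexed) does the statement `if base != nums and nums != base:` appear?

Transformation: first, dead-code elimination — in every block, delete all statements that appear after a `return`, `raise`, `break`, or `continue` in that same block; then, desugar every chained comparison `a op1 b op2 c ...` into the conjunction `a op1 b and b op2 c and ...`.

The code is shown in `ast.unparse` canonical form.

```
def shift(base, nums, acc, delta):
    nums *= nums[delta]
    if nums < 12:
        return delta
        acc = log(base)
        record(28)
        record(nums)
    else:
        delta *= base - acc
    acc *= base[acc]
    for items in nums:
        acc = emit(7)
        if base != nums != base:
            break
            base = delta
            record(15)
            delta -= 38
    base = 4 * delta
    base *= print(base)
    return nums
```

Transformed code:
def shift(base, nums, acc, delta):
    nums *= nums[delta]
    if nums < 12:
        return delta
    else:
        delta *= base - acc
    acc *= base[acc]
    for items in nums:
        acc = emit(7)
        if base != nums and nums != base:
            break
    base = 4 * delta
    base *= print(base)
    return nums

10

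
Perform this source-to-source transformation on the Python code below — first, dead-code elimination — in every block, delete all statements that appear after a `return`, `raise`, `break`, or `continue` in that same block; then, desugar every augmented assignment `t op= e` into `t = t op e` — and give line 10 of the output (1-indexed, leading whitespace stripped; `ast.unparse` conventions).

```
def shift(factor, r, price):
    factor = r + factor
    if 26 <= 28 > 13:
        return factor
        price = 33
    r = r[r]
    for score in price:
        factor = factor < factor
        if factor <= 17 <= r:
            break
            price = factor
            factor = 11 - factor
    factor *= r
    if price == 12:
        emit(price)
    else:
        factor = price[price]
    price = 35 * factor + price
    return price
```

factor = factor * r

Transformed code:
def shift(factor, r, price):
    factor = r + factor
    if 26 <= 28 > 13:
        return factor
    r = r[r]
    for score in price:
        factor = factor < factor
        if factor <= 17 <= r:
            break
    factor = factor * r
    if price == 12:
        emit(price)
    else:
        factor = price[price]
    price = 35 * factor + price
    return price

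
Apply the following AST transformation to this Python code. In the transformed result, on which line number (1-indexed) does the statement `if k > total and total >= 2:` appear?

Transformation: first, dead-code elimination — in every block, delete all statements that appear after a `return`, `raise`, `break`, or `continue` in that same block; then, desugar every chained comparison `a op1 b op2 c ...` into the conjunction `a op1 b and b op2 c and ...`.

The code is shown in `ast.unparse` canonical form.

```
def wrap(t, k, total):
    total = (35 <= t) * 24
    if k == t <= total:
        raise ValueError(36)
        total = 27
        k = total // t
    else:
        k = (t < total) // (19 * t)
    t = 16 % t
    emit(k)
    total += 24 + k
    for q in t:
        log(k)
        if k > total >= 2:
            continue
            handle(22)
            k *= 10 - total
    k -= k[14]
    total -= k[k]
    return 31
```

Transformed code:
def wrap(t, k, total):
    total = (35 <= t) * 24
    if k == t and t <= total:
        raise ValueError(36)
    else:
        k = (t < total) // (19 * t)
    t = 16 % t
    emit(k)
    total += 24 + k
    for q in t:
        log(k)
        if k > total and total >= 2:
            continue
    k -= k[14]
    total -= k[k]
    return 31

12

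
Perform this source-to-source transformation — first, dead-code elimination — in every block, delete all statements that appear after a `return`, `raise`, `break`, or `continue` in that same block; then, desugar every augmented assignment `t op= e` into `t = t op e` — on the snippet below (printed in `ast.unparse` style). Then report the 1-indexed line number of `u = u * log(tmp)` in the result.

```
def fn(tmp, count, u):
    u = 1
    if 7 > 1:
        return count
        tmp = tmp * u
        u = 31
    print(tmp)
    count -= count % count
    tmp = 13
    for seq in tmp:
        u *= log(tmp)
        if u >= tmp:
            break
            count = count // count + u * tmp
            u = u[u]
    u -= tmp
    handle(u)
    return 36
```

9

Transformed code:
def fn(tmp, count, u):
    u = 1
    if 7 > 1:
        return count
    print(tmp)
    count = count - count % count
    tmp = 13
    for seq in tmp:
        u = u * log(tmp)
        if u >= tmp:
            break
    u = u - tmp
    handle(u)
    return 36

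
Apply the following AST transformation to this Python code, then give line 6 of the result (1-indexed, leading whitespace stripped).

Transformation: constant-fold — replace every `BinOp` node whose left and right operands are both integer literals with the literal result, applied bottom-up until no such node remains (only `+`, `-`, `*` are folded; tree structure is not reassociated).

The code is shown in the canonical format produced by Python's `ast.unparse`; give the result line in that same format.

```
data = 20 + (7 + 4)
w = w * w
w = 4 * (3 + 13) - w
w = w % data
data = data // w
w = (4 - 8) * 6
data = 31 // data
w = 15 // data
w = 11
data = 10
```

Transformed code:
data = 31
w = w * w
w = 64 - w
w = w % data
data = data // w
w = -24
data = 31 // data
w = 15 // data
w = 11
data = 10

w = -24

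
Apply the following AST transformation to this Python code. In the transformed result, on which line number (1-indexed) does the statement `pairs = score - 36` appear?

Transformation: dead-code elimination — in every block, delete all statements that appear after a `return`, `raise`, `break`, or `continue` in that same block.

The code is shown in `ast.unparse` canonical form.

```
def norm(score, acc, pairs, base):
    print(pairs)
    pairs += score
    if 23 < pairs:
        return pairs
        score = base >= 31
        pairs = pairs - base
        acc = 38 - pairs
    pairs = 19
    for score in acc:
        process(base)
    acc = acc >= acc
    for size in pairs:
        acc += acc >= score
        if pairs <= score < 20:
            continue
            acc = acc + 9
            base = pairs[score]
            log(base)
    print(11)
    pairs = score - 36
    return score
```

15

Transformed code:
def norm(score, acc, pairs, base):
    print(pairs)
    pairs += score
    if 23 < pairs:
        return pairs
    pairs = 19
    for score in acc:
        process(base)
    acc = acc >= acc
    for size in pairs:
        acc += acc >= score
        if pairs <= score < 20:
            continue
    print(11)
    pairs = score - 36
    return score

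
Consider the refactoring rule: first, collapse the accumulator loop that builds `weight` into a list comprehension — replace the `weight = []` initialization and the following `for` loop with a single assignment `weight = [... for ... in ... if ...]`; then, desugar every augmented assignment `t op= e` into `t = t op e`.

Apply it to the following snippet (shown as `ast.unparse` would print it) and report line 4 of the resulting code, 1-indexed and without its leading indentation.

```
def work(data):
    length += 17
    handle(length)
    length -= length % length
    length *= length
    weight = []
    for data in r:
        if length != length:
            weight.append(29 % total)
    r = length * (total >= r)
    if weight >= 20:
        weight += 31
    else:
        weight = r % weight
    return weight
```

length = length - length % length

Transformed code:
def work(data):
    length = length + 17
    handle(length)
    length = length - length % length
    length = length * length
    weight = [29 % total for data in r if length != length]
    r = length * (total >= r)
    if weight >= 20:
        weight = weight + 31
    else:
        weight = r % weight
    return weight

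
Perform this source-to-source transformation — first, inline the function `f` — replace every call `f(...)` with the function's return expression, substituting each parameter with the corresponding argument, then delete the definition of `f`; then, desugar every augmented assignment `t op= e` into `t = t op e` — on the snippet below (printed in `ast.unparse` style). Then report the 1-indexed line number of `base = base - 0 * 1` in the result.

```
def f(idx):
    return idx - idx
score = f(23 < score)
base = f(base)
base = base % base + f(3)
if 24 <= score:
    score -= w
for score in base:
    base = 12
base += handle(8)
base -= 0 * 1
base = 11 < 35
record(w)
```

Transformed code:
score = (23 < score) - (23 < score)
base = base - base
base = base % base + (3 - 3)
if 24 <= score:
    score = score - w
for score in base:
    base = 12
base = base + handle(8)
base = base - 0 * 1
base = 11 < 35
record(w)

9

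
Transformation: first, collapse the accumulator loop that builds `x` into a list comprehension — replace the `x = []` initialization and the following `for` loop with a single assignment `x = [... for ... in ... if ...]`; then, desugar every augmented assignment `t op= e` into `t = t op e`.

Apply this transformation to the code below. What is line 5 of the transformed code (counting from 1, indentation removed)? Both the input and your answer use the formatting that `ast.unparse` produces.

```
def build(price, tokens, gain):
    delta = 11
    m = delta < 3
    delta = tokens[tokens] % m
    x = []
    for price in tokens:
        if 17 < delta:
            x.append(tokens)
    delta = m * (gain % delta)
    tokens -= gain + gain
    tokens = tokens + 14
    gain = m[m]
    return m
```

x = [tokens for price in tokens if 17 < delta]

Transformed code:
def build(price, tokens, gain):
    delta = 11
    m = delta < 3
    delta = tokens[tokens] % m
    x = [tokens for price in tokens if 17 < delta]
    delta = m * (gain % delta)
    tokens = tokens - (gain + gain)
    tokens = tokens + 14
    gain = m[m]
    return m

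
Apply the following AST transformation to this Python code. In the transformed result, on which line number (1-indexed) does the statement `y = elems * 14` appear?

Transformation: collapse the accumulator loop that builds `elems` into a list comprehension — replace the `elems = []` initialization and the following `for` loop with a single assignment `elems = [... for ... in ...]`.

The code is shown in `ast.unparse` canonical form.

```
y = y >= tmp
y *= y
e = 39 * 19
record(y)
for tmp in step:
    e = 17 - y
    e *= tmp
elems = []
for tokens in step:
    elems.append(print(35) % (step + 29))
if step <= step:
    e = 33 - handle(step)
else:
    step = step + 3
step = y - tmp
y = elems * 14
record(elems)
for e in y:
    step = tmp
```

Transformed code:
y = y >= tmp
y *= y
e = 39 * 19
record(y)
for tmp in step:
    e = 17 - y
    e *= tmp
elems = [print(35) % (step + 29) for tokens in step]
if step <= step:
    e = 33 - handle(step)
else:
    step = step + 3
step = y - tmp
y = elems * 14
record(elems)
for e in y:
    step = tmp

14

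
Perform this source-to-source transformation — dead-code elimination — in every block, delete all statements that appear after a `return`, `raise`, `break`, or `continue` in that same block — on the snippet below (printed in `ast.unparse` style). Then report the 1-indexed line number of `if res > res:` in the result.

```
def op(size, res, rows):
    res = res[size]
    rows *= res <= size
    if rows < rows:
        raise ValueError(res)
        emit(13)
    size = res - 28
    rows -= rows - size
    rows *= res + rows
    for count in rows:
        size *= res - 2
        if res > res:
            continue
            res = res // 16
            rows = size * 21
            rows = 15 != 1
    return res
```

11

Transformed code:
def op(size, res, rows):
    res = res[size]
    rows *= res <= size
    if rows < rows:
        raise ValueError(res)
    size = res - 28
    rows -= rows - size
    rows *= res + rows
    for count in rows:
        size *= res - 2
        if res > res:
            continue
    return res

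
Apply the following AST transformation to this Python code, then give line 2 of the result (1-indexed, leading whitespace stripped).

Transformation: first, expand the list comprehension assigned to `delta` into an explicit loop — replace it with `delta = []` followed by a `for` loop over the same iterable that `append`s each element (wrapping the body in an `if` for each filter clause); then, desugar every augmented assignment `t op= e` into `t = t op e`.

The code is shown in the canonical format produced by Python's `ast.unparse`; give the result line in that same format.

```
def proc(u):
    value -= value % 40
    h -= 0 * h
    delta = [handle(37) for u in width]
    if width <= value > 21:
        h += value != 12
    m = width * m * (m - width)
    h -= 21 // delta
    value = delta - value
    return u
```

value = value - value % 40

Transformed code:
def proc(u):
    value = value - value % 40
    h = h - 0 * h
    delta = []
    for u in width:
        delta.append(handle(37))
    if width <= value > 21:
        h = h + (value != 12)
    m = width * m * (m - width)
    h = h - 21 // delta
    value = delta - value
    return u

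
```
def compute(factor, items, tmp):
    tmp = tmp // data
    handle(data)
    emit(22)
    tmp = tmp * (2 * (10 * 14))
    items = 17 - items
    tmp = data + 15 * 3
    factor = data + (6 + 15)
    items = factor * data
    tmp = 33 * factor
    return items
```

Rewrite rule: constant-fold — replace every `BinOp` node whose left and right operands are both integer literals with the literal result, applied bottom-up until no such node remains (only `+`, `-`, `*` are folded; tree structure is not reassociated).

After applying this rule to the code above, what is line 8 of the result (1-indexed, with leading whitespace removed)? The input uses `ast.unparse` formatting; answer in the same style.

factor = data + 21

Transformed code:
def compute(factor, items, tmp):
    tmp = tmp // data
    handle(data)
    emit(22)
    tmp = tmp * 280
    items = 17 - items
    tmp = data + 45
    factor = data + 21
    items = factor * data
    tmp = 33 * factor
    return items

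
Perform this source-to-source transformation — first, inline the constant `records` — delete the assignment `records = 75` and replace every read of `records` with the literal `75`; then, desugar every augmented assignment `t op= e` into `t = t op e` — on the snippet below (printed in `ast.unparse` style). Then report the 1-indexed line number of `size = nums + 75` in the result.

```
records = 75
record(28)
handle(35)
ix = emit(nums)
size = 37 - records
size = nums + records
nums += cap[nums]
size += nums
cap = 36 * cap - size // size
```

Transformed code:
record(28)
handle(35)
ix = emit(nums)
size = 37 - 75
size = nums + 75
nums = nums + cap[nums]
size = size + nums
cap = 36 * cap - size // size

5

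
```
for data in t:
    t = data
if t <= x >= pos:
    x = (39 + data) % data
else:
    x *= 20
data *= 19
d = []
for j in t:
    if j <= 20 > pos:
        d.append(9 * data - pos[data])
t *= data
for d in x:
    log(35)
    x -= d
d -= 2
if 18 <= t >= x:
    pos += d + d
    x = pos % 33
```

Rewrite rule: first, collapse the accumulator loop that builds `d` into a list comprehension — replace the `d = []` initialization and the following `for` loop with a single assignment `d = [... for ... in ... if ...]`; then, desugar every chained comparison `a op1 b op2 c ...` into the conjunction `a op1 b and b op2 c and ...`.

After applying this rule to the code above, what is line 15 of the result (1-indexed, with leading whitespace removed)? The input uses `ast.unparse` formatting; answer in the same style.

Transformed code:
for data in t:
    t = data
if t <= x and x >= pos:
    x = (39 + data) % data
else:
    x *= 20
data *= 19
d = [9 * data - pos[data] for j in t if j <= 20 and 20 > pos]
t *= data
for d in x:
    log(35)
    x -= d
d -= 2
if 18 <= t and t >= x:
    pos += d + d
    x = pos % 33

pos += d + d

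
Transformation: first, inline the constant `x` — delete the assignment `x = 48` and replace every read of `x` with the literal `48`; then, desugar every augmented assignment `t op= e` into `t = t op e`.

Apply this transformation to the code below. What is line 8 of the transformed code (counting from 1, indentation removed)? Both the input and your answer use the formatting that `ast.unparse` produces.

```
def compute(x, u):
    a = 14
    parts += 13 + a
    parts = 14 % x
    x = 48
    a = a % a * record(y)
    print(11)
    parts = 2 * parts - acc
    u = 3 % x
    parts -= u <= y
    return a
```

Transformed code:
def compute(x, u):
    a = 14
    parts = parts + (13 + a)
    parts = 14 % 48
    a = a % a * record(y)
    print(11)
    parts = 2 * parts - acc
    u = 3 % 48
    parts = parts - (u <= y)
    return a

u = 3 % 48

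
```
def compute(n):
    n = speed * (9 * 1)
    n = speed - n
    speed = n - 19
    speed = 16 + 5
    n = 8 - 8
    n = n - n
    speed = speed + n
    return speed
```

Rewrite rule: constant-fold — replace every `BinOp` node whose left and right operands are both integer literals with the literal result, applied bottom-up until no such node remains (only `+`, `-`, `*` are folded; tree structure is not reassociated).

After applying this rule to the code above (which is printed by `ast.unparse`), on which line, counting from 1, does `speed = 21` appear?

5

Transformed code:
def compute(n):
    n = speed * 9
    n = speed - n
    speed = n - 19
    speed = 21
    n = 0
    n = n - n
    speed = speed + n
    return speed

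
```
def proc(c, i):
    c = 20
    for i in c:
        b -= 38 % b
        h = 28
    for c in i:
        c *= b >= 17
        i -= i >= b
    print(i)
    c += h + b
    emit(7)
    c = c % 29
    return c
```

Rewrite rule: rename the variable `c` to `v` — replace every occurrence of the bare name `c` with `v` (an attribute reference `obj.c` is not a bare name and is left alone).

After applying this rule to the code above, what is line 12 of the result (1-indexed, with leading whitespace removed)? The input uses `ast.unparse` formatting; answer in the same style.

v = v % 29

Transformed code:
def proc(v, i):
    v = 20
    for i in v:
        b -= 38 % b
        h = 28
    for v in i:
        v *= b >= 17
        i -= i >= b
    print(i)
    v += h + b
    emit(7)
    v = v % 29
    return v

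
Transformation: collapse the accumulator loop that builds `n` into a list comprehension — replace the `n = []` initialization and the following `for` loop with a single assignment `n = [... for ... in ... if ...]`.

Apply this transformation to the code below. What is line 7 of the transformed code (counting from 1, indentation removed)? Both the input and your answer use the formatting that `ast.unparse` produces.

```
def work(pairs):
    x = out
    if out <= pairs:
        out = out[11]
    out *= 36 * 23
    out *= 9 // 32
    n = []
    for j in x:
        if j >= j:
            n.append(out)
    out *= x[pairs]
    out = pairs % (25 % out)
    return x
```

n = [out for j in x if j >= j]

Transformed code:
def work(pairs):
    x = out
    if out <= pairs:
        out = out[11]
    out *= 36 * 23
    out *= 9 // 32
    n = [out for j in x if j >= j]
    out *= x[pairs]
    out = pairs % (25 % out)
    return x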